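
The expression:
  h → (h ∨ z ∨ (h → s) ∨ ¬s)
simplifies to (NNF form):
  True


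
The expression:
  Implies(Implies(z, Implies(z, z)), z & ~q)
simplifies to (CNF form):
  z & ~q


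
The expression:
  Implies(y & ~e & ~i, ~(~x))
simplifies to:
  e | i | x | ~y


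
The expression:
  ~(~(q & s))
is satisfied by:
  {s: True, q: True}


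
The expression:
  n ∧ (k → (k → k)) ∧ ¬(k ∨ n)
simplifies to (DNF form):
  False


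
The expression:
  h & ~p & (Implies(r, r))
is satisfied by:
  {h: True, p: False}


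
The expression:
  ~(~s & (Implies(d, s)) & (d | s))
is always true.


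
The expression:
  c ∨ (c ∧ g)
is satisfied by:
  {c: True}


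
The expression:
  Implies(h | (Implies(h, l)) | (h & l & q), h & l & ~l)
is never true.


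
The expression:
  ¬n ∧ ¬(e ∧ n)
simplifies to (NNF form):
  ¬n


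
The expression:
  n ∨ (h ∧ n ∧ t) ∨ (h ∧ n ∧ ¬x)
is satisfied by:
  {n: True}


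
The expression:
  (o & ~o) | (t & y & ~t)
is never true.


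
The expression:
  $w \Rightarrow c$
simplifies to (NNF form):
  $c \vee \neg w$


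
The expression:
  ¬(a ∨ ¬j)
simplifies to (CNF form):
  j ∧ ¬a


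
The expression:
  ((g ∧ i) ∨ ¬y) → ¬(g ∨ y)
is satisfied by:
  {y: True, i: False, g: False}
  {i: False, g: False, y: False}
  {y: True, i: True, g: False}
  {i: True, y: False, g: False}
  {g: True, y: True, i: False}


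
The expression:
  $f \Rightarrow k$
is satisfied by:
  {k: True, f: False}
  {f: False, k: False}
  {f: True, k: True}


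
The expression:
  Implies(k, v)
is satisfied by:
  {v: True, k: False}
  {k: False, v: False}
  {k: True, v: True}


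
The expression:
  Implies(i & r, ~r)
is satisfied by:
  {i: False, r: False}
  {r: True, i: False}
  {i: True, r: False}


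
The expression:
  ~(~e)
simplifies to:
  e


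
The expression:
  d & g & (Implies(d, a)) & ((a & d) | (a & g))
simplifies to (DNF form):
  a & d & g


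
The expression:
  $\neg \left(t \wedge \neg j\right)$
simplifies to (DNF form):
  $j \vee \neg t$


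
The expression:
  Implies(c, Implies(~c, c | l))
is always true.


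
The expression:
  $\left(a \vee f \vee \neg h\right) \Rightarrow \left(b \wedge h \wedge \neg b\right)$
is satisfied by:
  {h: True, f: False, a: False}


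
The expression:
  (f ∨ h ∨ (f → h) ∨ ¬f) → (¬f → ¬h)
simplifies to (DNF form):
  f ∨ ¬h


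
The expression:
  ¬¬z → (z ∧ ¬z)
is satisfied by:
  {z: False}


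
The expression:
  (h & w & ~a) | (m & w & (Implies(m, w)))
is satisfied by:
  {w: True, m: True, h: True, a: False}
  {w: True, m: True, a: False, h: False}
  {w: True, m: True, h: True, a: True}
  {w: True, m: True, a: True, h: False}
  {w: True, h: True, a: False, m: False}


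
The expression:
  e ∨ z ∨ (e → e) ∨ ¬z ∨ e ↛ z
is always true.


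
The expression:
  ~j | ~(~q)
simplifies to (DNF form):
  q | ~j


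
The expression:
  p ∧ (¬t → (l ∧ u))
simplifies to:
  p ∧ (l ∨ t) ∧ (t ∨ u)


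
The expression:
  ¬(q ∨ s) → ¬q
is always true.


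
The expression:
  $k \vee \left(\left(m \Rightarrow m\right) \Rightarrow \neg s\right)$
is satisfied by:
  {k: True, s: False}
  {s: False, k: False}
  {s: True, k: True}


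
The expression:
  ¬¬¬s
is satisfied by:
  {s: False}


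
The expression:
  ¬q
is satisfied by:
  {q: False}


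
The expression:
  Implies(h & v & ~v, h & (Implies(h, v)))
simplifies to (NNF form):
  True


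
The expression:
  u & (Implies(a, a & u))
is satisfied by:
  {u: True}


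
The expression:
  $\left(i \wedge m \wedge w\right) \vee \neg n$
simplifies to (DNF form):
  $\left(i \wedge m \wedge w\right) \vee \neg n$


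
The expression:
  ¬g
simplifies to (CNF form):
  ¬g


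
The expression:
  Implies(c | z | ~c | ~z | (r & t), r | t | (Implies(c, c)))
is always true.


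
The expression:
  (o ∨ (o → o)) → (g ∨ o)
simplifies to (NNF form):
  g ∨ o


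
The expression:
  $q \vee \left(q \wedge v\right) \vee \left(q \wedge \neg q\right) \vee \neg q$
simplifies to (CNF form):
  $\text{True}$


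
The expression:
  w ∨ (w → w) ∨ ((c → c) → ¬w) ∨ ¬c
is always true.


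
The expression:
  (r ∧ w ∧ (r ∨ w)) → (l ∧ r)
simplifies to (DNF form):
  l ∨ ¬r ∨ ¬w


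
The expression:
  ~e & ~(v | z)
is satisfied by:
  {v: False, e: False, z: False}


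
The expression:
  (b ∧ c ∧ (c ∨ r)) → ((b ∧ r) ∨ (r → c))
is always true.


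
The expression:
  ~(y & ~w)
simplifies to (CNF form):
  w | ~y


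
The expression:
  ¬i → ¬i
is always true.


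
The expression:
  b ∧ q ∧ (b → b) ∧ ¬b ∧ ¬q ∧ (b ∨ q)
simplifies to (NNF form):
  False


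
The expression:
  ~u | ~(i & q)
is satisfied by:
  {u: False, q: False, i: False}
  {i: True, u: False, q: False}
  {q: True, u: False, i: False}
  {i: True, q: True, u: False}
  {u: True, i: False, q: False}
  {i: True, u: True, q: False}
  {q: True, u: True, i: False}


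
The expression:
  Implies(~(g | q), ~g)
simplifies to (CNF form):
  True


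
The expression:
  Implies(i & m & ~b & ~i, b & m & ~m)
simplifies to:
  True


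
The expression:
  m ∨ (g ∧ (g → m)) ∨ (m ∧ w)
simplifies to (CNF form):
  m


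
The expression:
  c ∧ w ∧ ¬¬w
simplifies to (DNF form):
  c ∧ w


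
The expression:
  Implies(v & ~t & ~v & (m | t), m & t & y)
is always true.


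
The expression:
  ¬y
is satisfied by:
  {y: False}


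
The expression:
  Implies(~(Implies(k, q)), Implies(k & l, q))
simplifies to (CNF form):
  q | ~k | ~l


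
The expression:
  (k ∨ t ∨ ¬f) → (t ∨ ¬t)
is always true.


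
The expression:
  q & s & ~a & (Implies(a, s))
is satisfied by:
  {s: True, q: True, a: False}


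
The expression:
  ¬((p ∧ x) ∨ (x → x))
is never true.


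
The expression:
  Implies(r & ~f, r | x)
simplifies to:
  True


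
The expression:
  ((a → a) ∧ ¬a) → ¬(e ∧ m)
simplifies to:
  a ∨ ¬e ∨ ¬m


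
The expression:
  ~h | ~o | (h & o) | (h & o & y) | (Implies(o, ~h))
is always true.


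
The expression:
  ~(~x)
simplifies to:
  x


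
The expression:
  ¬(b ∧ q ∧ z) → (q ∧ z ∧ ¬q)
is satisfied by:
  {z: True, b: True, q: True}


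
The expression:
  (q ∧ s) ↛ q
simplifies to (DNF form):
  False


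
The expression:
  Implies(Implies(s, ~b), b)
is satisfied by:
  {b: True}


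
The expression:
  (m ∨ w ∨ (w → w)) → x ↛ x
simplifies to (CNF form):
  False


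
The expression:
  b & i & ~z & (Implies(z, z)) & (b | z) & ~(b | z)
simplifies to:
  False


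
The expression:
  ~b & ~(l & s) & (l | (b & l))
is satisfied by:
  {l: True, b: False, s: False}


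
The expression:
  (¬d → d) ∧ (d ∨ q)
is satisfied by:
  {d: True}


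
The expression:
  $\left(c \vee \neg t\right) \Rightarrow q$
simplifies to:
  $q \vee \left(t \wedge \neg c\right)$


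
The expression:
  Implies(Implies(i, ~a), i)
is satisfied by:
  {i: True}


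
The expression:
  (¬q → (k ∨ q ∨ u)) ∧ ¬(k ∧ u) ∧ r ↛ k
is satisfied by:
  {r: True, q: True, u: True, k: False}
  {r: True, q: True, u: False, k: False}
  {r: True, u: True, q: False, k: False}


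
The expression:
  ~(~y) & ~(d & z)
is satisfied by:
  {y: True, z: False, d: False}
  {d: True, y: True, z: False}
  {z: True, y: True, d: False}


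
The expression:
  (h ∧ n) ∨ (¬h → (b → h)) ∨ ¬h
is always true.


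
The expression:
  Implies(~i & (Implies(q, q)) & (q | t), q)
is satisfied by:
  {i: True, q: True, t: False}
  {i: True, t: False, q: False}
  {q: True, t: False, i: False}
  {q: False, t: False, i: False}
  {i: True, q: True, t: True}
  {i: True, t: True, q: False}
  {q: True, t: True, i: False}


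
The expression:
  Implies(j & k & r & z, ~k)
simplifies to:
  ~j | ~k | ~r | ~z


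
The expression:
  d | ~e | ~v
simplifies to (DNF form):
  d | ~e | ~v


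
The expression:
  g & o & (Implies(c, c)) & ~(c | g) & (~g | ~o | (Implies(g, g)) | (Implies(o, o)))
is never true.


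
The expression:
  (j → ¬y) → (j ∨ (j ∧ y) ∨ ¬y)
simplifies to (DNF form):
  j ∨ ¬y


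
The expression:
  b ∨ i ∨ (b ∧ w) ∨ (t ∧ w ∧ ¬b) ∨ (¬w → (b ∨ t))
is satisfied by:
  {i: True, b: True, t: True, w: True}
  {i: True, b: True, t: True, w: False}
  {i: True, b: True, w: True, t: False}
  {i: True, b: True, w: False, t: False}
  {i: True, t: True, w: True, b: False}
  {i: True, t: True, w: False, b: False}
  {i: True, t: False, w: True, b: False}
  {i: True, t: False, w: False, b: False}
  {b: True, t: True, w: True, i: False}
  {b: True, t: True, w: False, i: False}
  {b: True, w: True, t: False, i: False}
  {b: True, w: False, t: False, i: False}
  {t: True, w: True, b: False, i: False}
  {t: True, b: False, w: False, i: False}
  {w: True, b: False, t: False, i: False}


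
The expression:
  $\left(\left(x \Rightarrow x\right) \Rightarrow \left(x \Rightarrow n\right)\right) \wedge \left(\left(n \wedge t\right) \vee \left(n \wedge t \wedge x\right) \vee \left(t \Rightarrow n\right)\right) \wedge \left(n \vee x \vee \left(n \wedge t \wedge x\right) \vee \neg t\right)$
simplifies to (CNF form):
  $\left(n \vee \neg t\right) \wedge \left(n \vee \neg x\right)$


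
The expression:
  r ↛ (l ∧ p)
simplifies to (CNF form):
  r ∧ (¬l ∨ ¬p)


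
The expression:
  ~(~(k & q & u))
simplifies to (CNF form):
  k & q & u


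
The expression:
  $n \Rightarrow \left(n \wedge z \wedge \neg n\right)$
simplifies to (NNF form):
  $\neg n$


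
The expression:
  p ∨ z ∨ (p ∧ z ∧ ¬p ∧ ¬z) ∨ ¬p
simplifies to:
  True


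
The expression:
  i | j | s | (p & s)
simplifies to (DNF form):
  i | j | s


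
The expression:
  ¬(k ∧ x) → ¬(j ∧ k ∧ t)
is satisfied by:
  {x: True, k: False, t: False, j: False}
  {x: False, k: False, t: False, j: False}
  {j: True, x: True, k: False, t: False}
  {j: True, x: False, k: False, t: False}
  {x: True, t: True, j: False, k: False}
  {t: True, j: False, k: False, x: False}
  {j: True, t: True, x: True, k: False}
  {j: True, t: True, x: False, k: False}
  {x: True, k: True, j: False, t: False}
  {k: True, j: False, t: False, x: False}
  {x: True, j: True, k: True, t: False}
  {j: True, k: True, x: False, t: False}
  {x: True, t: True, k: True, j: False}
  {t: True, k: True, j: False, x: False}
  {j: True, t: True, k: True, x: True}


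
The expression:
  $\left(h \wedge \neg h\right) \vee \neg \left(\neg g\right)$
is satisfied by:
  {g: True}


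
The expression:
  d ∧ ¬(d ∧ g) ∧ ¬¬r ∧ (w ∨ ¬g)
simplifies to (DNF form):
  d ∧ r ∧ ¬g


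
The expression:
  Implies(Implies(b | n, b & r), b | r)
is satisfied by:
  {r: True, n: True, b: True}
  {r: True, n: True, b: False}
  {r: True, b: True, n: False}
  {r: True, b: False, n: False}
  {n: True, b: True, r: False}
  {n: True, b: False, r: False}
  {b: True, n: False, r: False}


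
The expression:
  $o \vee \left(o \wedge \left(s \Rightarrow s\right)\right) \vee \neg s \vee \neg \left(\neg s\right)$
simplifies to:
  $\text{True}$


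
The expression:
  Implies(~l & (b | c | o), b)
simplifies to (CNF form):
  (b | l | ~c) & (b | l | ~o)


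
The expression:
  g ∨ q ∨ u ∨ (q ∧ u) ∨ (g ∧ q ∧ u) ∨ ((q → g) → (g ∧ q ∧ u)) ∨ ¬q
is always true.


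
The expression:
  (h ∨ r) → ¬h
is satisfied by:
  {h: False}


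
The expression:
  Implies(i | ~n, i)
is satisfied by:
  {i: True, n: True}
  {i: True, n: False}
  {n: True, i: False}


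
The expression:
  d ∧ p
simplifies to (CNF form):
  d ∧ p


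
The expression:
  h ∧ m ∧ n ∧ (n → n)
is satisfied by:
  {h: True, m: True, n: True}


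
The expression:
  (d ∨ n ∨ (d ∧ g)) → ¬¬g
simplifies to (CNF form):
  (g ∨ ¬d) ∧ (g ∨ ¬n)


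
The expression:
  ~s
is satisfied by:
  {s: False}


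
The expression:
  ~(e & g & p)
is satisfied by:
  {p: False, e: False, g: False}
  {g: True, p: False, e: False}
  {e: True, p: False, g: False}
  {g: True, e: True, p: False}
  {p: True, g: False, e: False}
  {g: True, p: True, e: False}
  {e: True, p: True, g: False}


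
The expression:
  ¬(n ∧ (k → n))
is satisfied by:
  {n: False}


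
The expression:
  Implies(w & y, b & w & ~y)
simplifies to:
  ~w | ~y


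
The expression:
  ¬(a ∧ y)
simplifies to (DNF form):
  ¬a ∨ ¬y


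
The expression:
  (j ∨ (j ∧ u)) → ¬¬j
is always true.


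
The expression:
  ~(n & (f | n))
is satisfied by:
  {n: False}


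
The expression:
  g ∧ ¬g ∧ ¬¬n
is never true.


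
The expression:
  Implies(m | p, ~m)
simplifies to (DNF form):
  ~m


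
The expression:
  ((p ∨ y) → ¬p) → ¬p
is always true.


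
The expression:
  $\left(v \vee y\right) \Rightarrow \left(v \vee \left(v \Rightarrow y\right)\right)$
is always true.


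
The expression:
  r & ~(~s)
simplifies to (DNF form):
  r & s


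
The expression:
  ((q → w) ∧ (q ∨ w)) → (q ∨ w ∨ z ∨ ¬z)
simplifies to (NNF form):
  True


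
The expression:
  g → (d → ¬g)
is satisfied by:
  {g: False, d: False}
  {d: True, g: False}
  {g: True, d: False}


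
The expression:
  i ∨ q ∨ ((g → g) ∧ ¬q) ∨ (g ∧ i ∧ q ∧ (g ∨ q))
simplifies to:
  True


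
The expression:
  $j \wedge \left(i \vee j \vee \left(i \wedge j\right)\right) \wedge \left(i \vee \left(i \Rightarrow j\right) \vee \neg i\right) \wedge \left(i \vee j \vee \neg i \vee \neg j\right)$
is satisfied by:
  {j: True}


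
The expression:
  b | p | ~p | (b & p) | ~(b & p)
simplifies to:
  True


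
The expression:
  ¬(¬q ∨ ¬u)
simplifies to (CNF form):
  q ∧ u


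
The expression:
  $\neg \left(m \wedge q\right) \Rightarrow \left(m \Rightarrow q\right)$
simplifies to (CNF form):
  $q \vee \neg m$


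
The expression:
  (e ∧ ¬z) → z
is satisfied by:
  {z: True, e: False}
  {e: False, z: False}
  {e: True, z: True}


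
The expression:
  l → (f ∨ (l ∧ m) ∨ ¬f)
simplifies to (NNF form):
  True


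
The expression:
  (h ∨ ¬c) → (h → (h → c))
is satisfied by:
  {c: True, h: False}
  {h: False, c: False}
  {h: True, c: True}


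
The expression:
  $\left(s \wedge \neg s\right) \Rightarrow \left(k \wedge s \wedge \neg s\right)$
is always true.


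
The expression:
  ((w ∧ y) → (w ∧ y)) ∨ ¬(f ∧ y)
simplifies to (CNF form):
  True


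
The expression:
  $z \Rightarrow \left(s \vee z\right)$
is always true.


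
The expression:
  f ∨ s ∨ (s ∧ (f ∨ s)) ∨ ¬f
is always true.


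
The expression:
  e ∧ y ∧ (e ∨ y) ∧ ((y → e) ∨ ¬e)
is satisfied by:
  {e: True, y: True}


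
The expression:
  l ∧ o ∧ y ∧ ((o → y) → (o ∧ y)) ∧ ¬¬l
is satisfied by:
  {o: True, y: True, l: True}


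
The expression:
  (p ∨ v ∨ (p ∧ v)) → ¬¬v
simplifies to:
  v ∨ ¬p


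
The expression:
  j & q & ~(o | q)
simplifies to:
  False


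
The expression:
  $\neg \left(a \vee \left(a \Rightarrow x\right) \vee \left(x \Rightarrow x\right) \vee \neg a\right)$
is never true.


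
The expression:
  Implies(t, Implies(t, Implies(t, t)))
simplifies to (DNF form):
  True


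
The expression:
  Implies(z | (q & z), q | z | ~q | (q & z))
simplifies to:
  True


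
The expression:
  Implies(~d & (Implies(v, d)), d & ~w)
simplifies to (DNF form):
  d | v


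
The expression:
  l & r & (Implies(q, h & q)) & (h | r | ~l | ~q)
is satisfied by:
  {r: True, h: True, l: True, q: False}
  {r: True, l: True, h: False, q: False}
  {r: True, q: True, h: True, l: True}


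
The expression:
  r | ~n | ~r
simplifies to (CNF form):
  True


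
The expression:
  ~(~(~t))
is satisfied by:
  {t: False}


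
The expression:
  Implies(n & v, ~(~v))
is always true.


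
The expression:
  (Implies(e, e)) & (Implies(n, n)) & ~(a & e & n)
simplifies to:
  ~a | ~e | ~n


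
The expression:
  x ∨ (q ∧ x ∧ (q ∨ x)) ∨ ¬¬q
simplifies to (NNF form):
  q ∨ x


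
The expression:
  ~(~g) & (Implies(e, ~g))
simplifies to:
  g & ~e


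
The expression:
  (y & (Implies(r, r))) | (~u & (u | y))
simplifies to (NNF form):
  y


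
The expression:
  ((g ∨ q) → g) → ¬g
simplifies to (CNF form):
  ¬g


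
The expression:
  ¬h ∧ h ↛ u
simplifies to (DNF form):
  False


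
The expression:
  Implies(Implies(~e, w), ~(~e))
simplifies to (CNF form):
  e | ~w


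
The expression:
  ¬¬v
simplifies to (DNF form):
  v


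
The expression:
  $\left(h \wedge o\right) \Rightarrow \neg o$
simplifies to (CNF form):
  $\neg h \vee \neg o$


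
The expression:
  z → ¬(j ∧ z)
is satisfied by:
  {z: False, j: False}
  {j: True, z: False}
  {z: True, j: False}


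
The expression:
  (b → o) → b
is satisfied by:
  {b: True}


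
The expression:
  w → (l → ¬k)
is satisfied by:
  {l: False, k: False, w: False}
  {w: True, l: False, k: False}
  {k: True, l: False, w: False}
  {w: True, k: True, l: False}
  {l: True, w: False, k: False}
  {w: True, l: True, k: False}
  {k: True, l: True, w: False}


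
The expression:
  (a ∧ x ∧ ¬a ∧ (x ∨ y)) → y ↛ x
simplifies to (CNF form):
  True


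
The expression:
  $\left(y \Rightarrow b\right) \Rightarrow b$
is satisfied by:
  {y: True, b: True}
  {y: True, b: False}
  {b: True, y: False}


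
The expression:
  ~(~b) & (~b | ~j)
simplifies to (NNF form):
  b & ~j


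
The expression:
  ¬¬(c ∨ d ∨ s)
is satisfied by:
  {d: True, c: True, s: True}
  {d: True, c: True, s: False}
  {d: True, s: True, c: False}
  {d: True, s: False, c: False}
  {c: True, s: True, d: False}
  {c: True, s: False, d: False}
  {s: True, c: False, d: False}


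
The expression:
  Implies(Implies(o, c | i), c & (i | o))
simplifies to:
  (c & i) | (o & ~i)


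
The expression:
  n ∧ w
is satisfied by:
  {w: True, n: True}


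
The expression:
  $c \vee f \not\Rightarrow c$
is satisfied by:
  {c: True, f: True}
  {c: True, f: False}
  {f: True, c: False}


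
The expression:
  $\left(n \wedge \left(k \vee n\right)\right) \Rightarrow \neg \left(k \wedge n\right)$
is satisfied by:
  {k: False, n: False}
  {n: True, k: False}
  {k: True, n: False}


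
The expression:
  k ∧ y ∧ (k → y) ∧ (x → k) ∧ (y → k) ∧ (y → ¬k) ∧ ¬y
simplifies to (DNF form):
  False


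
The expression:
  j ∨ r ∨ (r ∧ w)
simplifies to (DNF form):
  j ∨ r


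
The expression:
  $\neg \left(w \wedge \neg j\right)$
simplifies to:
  $j \vee \neg w$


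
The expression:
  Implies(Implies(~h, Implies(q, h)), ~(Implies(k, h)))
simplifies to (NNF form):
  ~h & (k | q)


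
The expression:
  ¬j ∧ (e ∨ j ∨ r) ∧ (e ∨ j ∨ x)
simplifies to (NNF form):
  ¬j ∧ (e ∨ r) ∧ (e ∨ x)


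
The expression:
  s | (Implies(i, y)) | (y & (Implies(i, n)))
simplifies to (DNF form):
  s | y | ~i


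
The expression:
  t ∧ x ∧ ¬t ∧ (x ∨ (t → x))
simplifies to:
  False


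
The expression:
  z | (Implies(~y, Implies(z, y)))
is always true.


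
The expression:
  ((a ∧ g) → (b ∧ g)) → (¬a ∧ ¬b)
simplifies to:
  ¬b ∧ (g ∨ ¬a)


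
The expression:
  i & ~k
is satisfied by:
  {i: True, k: False}


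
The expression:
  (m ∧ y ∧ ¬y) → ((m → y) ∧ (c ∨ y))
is always true.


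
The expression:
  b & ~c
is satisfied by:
  {b: True, c: False}


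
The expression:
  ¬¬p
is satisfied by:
  {p: True}


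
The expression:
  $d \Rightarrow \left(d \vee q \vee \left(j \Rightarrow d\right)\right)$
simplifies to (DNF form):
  $\text{True}$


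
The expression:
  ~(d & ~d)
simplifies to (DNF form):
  True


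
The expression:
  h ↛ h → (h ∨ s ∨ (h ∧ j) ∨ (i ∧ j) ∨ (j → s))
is always true.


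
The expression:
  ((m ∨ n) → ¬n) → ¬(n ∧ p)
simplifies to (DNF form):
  True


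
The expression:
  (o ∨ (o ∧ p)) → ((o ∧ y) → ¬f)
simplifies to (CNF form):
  ¬f ∨ ¬o ∨ ¬y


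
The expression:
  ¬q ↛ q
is always true.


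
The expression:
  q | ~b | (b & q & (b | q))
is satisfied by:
  {q: True, b: False}
  {b: False, q: False}
  {b: True, q: True}


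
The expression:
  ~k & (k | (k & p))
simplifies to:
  False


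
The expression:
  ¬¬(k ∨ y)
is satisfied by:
  {y: True, k: True}
  {y: True, k: False}
  {k: True, y: False}


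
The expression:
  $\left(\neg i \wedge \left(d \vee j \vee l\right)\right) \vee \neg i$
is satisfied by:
  {i: False}


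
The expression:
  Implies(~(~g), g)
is always true.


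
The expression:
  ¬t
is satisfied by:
  {t: False}


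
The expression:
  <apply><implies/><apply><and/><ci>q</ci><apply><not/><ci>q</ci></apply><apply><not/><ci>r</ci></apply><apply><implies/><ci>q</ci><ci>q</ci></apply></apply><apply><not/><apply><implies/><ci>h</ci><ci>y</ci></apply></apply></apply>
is always true.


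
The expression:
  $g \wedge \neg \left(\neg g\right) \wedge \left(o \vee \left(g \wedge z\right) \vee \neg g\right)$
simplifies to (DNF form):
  $\left(g \wedge o\right) \vee \left(g \wedge z\right)$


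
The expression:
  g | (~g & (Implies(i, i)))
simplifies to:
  True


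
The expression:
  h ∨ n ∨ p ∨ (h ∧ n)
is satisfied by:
  {n: True, p: True, h: True}
  {n: True, p: True, h: False}
  {n: True, h: True, p: False}
  {n: True, h: False, p: False}
  {p: True, h: True, n: False}
  {p: True, h: False, n: False}
  {h: True, p: False, n: False}


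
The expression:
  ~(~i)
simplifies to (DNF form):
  i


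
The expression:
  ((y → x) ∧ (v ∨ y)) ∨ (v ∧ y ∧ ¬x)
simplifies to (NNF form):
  v ∨ (x ∧ y)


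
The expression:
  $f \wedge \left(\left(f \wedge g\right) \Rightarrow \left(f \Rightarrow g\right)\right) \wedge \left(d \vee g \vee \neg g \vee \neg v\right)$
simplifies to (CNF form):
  $f$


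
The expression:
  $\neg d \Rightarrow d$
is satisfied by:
  {d: True}


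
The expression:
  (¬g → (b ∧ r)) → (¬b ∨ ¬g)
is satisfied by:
  {g: False, b: False}
  {b: True, g: False}
  {g: True, b: False}


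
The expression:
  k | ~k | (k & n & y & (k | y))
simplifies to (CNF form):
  True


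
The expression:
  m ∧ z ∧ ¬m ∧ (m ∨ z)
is never true.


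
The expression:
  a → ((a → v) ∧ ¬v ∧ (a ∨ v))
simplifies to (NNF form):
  ¬a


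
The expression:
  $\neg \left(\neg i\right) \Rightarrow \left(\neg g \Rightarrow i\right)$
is always true.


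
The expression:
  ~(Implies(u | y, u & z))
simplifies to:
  (u & ~z) | (y & ~u)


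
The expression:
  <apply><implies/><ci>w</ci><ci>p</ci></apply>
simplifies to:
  <apply><or/><ci>p</ci><apply><not/><ci>w</ci></apply></apply>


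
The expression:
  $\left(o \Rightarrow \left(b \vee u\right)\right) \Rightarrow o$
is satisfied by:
  {o: True}


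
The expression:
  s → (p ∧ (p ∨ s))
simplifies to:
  p ∨ ¬s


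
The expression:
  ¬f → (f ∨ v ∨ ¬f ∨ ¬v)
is always true.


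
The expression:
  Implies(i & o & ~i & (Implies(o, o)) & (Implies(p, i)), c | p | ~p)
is always true.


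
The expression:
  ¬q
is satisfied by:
  {q: False}


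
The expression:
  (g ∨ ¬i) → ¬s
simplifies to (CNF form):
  (i ∨ ¬s) ∧ (¬g ∨ ¬s)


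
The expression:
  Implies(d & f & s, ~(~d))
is always true.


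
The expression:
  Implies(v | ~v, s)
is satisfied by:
  {s: True}


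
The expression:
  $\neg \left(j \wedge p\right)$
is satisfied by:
  {p: False, j: False}
  {j: True, p: False}
  {p: True, j: False}


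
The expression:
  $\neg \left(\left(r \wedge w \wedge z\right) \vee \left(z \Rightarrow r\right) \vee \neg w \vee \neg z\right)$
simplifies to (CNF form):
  $w \wedge z \wedge \neg r$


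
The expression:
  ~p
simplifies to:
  ~p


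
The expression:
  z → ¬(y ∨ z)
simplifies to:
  ¬z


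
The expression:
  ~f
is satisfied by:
  {f: False}


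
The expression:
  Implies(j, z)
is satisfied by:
  {z: True, j: False}
  {j: False, z: False}
  {j: True, z: True}


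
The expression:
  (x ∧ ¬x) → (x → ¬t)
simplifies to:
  True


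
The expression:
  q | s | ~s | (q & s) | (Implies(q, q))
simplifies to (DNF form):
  True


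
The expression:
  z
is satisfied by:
  {z: True}


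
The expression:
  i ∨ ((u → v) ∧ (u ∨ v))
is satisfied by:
  {i: True, v: True}
  {i: True, v: False}
  {v: True, i: False}


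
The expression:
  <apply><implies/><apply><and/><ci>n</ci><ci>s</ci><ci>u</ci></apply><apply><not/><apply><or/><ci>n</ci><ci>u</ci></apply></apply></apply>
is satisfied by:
  {s: False, u: False, n: False}
  {n: True, s: False, u: False}
  {u: True, s: False, n: False}
  {n: True, u: True, s: False}
  {s: True, n: False, u: False}
  {n: True, s: True, u: False}
  {u: True, s: True, n: False}


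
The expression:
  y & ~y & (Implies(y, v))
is never true.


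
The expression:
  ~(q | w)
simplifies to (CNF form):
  ~q & ~w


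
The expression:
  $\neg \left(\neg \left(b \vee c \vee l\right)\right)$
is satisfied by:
  {b: True, l: True, c: True}
  {b: True, l: True, c: False}
  {b: True, c: True, l: False}
  {b: True, c: False, l: False}
  {l: True, c: True, b: False}
  {l: True, c: False, b: False}
  {c: True, l: False, b: False}


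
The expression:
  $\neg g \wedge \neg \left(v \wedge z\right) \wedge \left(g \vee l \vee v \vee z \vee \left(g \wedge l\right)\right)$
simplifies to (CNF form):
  $\neg g \wedge \left(\neg v \vee \neg z\right) \wedge \left(l \vee v \vee z\right)$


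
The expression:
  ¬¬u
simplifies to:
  u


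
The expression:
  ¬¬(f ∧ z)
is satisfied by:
  {z: True, f: True}


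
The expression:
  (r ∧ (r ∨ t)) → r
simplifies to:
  True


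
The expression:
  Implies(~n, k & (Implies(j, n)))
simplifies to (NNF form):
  n | (k & ~j)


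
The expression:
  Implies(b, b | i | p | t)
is always true.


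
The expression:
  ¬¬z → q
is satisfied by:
  {q: True, z: False}
  {z: False, q: False}
  {z: True, q: True}


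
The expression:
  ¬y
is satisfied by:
  {y: False}


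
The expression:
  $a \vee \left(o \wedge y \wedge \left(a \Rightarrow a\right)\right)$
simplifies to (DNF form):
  $a \vee \left(o \wedge y\right)$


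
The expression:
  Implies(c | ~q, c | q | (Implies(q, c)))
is always true.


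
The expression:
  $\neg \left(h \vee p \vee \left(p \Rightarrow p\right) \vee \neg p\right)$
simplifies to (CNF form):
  $\text{False}$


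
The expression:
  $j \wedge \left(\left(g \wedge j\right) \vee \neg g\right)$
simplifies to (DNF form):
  $j$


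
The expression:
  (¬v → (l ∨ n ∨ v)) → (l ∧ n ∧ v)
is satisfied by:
  {v: False, n: False, l: False}
  {n: True, l: True, v: True}


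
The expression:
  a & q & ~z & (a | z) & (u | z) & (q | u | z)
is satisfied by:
  {a: True, u: True, q: True, z: False}


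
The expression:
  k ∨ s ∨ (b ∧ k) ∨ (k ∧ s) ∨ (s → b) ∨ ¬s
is always true.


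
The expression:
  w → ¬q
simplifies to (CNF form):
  ¬q ∨ ¬w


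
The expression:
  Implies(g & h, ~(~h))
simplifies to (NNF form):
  True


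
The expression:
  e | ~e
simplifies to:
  True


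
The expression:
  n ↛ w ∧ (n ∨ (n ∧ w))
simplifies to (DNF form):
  n ∧ ¬w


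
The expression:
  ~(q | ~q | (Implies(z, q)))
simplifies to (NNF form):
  False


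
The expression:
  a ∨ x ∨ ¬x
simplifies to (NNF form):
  True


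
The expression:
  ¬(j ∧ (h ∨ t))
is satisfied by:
  {t: False, j: False, h: False}
  {h: True, t: False, j: False}
  {t: True, h: False, j: False}
  {h: True, t: True, j: False}
  {j: True, h: False, t: False}


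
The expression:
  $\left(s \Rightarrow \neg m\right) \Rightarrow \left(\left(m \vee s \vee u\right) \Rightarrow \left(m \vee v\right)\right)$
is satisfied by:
  {m: True, v: True, u: False, s: False}
  {m: True, v: True, s: True, u: False}
  {m: True, v: True, u: True, s: False}
  {m: True, v: True, s: True, u: True}
  {m: True, u: False, s: False, v: False}
  {m: True, s: True, u: False, v: False}
  {m: True, u: True, s: False, v: False}
  {m: True, s: True, u: True, v: False}
  {v: True, u: False, s: False, m: False}
  {s: True, v: True, u: False, m: False}
  {v: True, u: True, s: False, m: False}
  {s: True, v: True, u: True, m: False}
  {v: False, u: False, s: False, m: False}


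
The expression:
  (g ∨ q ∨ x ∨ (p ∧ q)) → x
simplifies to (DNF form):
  x ∨ (¬g ∧ ¬q)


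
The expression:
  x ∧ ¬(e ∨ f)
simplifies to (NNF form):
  x ∧ ¬e ∧ ¬f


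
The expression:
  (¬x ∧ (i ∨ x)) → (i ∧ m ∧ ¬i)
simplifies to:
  x ∨ ¬i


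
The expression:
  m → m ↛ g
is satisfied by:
  {g: False, m: False}
  {m: True, g: False}
  {g: True, m: False}


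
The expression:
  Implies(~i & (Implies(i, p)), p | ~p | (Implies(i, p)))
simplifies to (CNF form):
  True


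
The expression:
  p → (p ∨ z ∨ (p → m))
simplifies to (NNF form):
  True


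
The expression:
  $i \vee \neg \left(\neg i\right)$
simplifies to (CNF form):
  $i$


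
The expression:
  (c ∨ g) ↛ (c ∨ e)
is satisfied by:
  {g: True, e: False, c: False}


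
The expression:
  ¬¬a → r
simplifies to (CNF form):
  r ∨ ¬a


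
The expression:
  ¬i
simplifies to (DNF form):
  ¬i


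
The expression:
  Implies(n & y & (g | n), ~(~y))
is always true.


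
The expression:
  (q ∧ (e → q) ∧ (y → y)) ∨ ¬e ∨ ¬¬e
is always true.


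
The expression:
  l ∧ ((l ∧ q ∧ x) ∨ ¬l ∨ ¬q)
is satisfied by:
  {l: True, x: True, q: False}
  {l: True, q: False, x: False}
  {l: True, x: True, q: True}


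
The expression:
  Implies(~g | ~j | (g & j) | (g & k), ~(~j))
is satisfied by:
  {j: True}


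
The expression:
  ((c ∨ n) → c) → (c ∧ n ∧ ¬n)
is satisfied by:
  {n: True, c: False}


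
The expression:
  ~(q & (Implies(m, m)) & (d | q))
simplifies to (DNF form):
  ~q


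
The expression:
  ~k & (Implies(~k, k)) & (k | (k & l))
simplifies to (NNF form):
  False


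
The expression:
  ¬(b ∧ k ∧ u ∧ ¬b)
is always true.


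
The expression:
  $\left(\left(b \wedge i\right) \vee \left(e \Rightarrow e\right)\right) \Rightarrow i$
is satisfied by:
  {i: True}


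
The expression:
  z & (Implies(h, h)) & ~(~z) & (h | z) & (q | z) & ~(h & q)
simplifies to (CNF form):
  z & (~h | ~q)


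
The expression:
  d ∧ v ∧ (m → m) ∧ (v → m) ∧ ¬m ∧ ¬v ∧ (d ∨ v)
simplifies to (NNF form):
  False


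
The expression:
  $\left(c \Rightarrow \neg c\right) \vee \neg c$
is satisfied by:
  {c: False}


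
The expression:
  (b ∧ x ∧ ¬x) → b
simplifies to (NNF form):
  True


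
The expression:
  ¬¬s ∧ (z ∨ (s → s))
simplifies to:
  s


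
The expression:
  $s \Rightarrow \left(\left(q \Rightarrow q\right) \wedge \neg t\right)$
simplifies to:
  $\neg s \vee \neg t$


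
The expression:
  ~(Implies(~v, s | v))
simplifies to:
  ~s & ~v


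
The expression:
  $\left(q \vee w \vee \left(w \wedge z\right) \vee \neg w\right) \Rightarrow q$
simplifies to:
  $q$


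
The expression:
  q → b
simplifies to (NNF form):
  b ∨ ¬q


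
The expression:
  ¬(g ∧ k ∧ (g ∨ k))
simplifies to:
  ¬g ∨ ¬k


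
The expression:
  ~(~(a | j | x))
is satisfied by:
  {a: True, x: True, j: True}
  {a: True, x: True, j: False}
  {a: True, j: True, x: False}
  {a: True, j: False, x: False}
  {x: True, j: True, a: False}
  {x: True, j: False, a: False}
  {j: True, x: False, a: False}


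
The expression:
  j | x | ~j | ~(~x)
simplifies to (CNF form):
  True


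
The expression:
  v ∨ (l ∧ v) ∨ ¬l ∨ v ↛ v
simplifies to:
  v ∨ ¬l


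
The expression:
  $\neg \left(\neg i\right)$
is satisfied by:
  {i: True}


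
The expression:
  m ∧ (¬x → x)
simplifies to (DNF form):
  m ∧ x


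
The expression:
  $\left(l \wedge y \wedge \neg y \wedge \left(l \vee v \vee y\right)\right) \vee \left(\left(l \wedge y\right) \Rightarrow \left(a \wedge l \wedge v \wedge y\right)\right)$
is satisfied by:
  {a: True, v: True, l: False, y: False}
  {a: True, v: False, l: False, y: False}
  {v: True, a: False, l: False, y: False}
  {a: False, v: False, l: False, y: False}
  {a: True, y: True, v: True, l: False}
  {a: True, y: True, v: False, l: False}
  {y: True, v: True, a: False, l: False}
  {y: True, a: False, v: False, l: False}
  {a: True, l: True, v: True, y: False}
  {a: True, l: True, v: False, y: False}
  {l: True, v: True, a: False, y: False}
  {l: True, a: False, v: False, y: False}
  {a: True, y: True, l: True, v: True}


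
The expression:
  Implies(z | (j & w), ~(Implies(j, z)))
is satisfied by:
  {z: False}


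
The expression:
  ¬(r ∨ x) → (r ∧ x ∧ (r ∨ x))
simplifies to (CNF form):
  r ∨ x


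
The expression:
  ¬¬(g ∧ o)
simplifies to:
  g ∧ o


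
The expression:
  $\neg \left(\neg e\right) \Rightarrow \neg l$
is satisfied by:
  {l: False, e: False}
  {e: True, l: False}
  {l: True, e: False}


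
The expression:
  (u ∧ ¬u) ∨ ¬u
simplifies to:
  ¬u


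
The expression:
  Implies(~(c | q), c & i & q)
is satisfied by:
  {q: True, c: True}
  {q: True, c: False}
  {c: True, q: False}


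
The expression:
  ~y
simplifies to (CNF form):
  ~y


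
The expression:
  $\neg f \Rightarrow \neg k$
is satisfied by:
  {f: True, k: False}
  {k: False, f: False}
  {k: True, f: True}


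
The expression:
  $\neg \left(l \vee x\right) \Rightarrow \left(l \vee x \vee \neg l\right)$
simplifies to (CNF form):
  $\text{True}$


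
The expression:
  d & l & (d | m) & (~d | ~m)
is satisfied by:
  {d: True, l: True, m: False}


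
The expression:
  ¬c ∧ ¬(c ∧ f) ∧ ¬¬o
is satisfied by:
  {o: True, c: False}


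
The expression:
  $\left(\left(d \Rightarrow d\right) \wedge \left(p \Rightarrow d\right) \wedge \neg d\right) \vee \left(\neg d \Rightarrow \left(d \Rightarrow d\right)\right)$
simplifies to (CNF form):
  $\text{True}$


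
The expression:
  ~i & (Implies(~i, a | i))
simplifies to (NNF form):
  a & ~i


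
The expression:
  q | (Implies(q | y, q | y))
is always true.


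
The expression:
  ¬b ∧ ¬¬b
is never true.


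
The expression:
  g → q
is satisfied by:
  {q: True, g: False}
  {g: False, q: False}
  {g: True, q: True}


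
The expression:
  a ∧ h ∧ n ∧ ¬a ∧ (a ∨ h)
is never true.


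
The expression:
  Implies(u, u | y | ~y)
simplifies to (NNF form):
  True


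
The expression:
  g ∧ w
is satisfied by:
  {w: True, g: True}


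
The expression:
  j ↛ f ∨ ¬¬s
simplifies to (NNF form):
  s ∨ (j ∧ ¬f)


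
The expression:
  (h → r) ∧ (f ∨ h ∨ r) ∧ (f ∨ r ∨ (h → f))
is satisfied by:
  {r: True, f: True, h: False}
  {r: True, f: False, h: False}
  {r: True, h: True, f: True}
  {r: True, h: True, f: False}
  {f: True, h: False, r: False}


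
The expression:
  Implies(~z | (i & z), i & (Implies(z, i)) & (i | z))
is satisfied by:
  {i: True, z: True}
  {i: True, z: False}
  {z: True, i: False}


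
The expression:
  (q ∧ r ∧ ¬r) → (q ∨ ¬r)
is always true.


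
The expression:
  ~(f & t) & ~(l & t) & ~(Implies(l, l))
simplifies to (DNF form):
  False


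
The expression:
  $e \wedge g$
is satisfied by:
  {e: True, g: True}


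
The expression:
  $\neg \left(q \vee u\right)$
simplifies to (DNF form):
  $\neg q \wedge \neg u$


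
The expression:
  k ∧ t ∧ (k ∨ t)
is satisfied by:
  {t: True, k: True}


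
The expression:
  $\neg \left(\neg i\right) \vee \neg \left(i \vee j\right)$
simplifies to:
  $i \vee \neg j$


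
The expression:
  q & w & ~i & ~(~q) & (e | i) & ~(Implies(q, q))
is never true.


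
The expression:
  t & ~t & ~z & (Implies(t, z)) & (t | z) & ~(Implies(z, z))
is never true.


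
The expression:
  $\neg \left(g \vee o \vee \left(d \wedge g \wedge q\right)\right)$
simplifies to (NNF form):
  $\neg g \wedge \neg o$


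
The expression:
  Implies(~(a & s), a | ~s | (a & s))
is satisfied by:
  {a: True, s: False}
  {s: False, a: False}
  {s: True, a: True}


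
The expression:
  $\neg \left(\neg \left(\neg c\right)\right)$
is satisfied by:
  {c: False}


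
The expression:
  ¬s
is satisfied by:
  {s: False}


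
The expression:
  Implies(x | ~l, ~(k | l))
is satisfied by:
  {k: False, l: False, x: False}
  {x: True, k: False, l: False}
  {l: True, k: False, x: False}
  {l: True, k: True, x: False}


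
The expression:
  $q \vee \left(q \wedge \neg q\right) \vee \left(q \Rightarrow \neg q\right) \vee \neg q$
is always true.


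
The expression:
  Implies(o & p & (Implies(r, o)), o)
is always true.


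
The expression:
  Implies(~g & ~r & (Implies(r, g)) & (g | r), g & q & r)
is always true.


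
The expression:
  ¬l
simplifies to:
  ¬l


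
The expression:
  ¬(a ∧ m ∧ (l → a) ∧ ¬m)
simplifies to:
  True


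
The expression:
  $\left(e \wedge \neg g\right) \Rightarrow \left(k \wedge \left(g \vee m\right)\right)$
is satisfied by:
  {m: True, g: True, k: True, e: False}
  {m: True, g: True, k: False, e: False}
  {g: True, k: True, m: False, e: False}
  {g: True, m: False, k: False, e: False}
  {m: True, k: True, g: False, e: False}
  {m: True, k: False, g: False, e: False}
  {k: True, m: False, g: False, e: False}
  {m: False, k: False, g: False, e: False}
  {m: True, e: True, g: True, k: True}
  {m: True, e: True, g: True, k: False}
  {e: True, g: True, k: True, m: False}
  {e: True, g: True, k: False, m: False}
  {e: True, m: True, k: True, g: False}


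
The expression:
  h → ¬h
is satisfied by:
  {h: False}


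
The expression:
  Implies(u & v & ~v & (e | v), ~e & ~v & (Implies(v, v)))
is always true.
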